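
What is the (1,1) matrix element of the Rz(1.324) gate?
(0.7888 + 0.6147i)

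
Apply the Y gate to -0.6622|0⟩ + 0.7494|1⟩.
-0.7494i|0⟩ - 0.6622i|1⟩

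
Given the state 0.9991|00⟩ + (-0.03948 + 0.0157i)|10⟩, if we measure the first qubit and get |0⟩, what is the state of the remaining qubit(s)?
|0⟩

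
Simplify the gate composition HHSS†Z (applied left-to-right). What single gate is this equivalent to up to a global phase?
Z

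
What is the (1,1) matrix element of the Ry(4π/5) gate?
0.309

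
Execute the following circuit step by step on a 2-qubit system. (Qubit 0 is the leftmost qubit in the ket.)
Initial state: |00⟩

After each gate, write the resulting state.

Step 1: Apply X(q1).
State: |01⟩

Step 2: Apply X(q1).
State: |00⟩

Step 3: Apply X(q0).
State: |10⟩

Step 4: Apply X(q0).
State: |00⟩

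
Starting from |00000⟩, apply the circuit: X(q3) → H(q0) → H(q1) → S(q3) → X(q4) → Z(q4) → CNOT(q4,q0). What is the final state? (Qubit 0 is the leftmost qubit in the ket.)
-(1/2)i|00011⟩ - (1/2)i|01011⟩ - (1/2)i|10011⟩ - (1/2)i|11011⟩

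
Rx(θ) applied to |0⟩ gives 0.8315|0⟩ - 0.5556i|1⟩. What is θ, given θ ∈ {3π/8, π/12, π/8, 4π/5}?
3π/8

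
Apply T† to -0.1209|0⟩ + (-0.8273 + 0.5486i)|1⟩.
-0.1209|0⟩ + (-0.1971 + 0.9729i)|1⟩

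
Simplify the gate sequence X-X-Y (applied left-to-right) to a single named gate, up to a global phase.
Y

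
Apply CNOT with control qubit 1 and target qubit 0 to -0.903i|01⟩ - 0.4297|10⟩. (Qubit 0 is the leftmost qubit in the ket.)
-0.4297|10⟩ - 0.903i|11⟩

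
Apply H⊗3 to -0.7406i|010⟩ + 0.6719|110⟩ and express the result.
(0.2376 - 0.2618i)|000⟩ + (0.2376 - 0.2618i)|001⟩ + (-0.2376 + 0.2618i)|010⟩ + (-0.2376 + 0.2618i)|011⟩ + (-0.2376 - 0.2618i)|100⟩ + (-0.2376 - 0.2618i)|101⟩ + (0.2376 + 0.2618i)|110⟩ + (0.2376 + 0.2618i)|111⟩

H⊗3 gives amp(|y⟩) = (1/2√2) Σ_x (−1)^(x·y) amp(|x⟩), where x·y is the number of positions in which both x and y have a 1.
|000⟩: (-0.7406i + 0.6719)/(2√2) = (0.2376 - 0.2618i)
|001⟩: (-0.7406i + 0.6719)/(2√2) = (0.2376 - 0.2618i)
|010⟩: (0.7406i - 0.6719)/(2√2) = (-0.2376 + 0.2618i)
|011⟩: (0.7406i - 0.6719)/(2√2) = (-0.2376 + 0.2618i)
|100⟩: (-0.7406i - 0.6719)/(2√2) = (-0.2376 - 0.2618i)
|101⟩: (-0.7406i - 0.6719)/(2√2) = (-0.2376 - 0.2618i)
|110⟩: (0.7406i + 0.6719)/(2√2) = (0.2376 + 0.2618i)
|111⟩: (0.7406i + 0.6719)/(2√2) = (0.2376 + 0.2618i)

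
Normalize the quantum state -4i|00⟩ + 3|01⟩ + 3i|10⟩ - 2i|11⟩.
-0.6489i|00⟩ + 0.4867|01⟩ + 0.4867i|10⟩ - 0.3244i|11⟩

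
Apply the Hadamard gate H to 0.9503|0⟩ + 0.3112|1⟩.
0.892|0⟩ + 0.4519|1⟩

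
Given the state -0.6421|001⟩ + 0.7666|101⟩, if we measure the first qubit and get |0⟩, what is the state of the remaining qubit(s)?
-|01⟩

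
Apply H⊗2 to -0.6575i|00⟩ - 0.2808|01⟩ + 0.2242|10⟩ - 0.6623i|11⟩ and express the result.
(-0.0283 - 0.6599i)|00⟩ + (0.2525 + 0.0024i)|01⟩ + (-0.2525 + 0.0024i)|10⟩ + (0.0283 - 0.6599i)|11⟩

H⊗2 gives amp(|y⟩) = (1/2) Σ_x (−1)^(x·y) amp(|x⟩), where x·y is the number of positions in which both x and y have a 1.
|00⟩: (-0.6575i - 0.2808 + 0.2242 - 0.6623i)/2 = (-0.0283 - 0.6599i)
|01⟩: (-0.6575i + 0.2808 + 0.2242 + 0.6623i)/2 = (0.2525 + 0.0024i)
|10⟩: (-0.6575i - 0.2808 - 0.2242 + 0.6623i)/2 = (-0.2525 + 0.0024i)
|11⟩: (-0.6575i + 0.2808 - 0.2242 - 0.6623i)/2 = (0.0283 - 0.6599i)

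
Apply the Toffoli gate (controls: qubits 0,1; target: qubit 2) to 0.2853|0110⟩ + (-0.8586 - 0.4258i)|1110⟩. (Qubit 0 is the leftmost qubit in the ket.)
0.2853|0110⟩ + (-0.8586 - 0.4258i)|1100⟩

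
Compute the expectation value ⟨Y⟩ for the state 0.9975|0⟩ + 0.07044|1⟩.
0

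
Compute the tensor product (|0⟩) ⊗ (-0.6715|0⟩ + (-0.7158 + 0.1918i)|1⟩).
-0.6715|00⟩ + (-0.7158 + 0.1918i)|01⟩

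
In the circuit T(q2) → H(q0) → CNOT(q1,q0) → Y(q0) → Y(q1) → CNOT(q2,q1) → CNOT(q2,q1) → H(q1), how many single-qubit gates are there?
5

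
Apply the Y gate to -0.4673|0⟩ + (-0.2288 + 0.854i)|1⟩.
(0.854 + 0.2288i)|0⟩ - 0.4673i|1⟩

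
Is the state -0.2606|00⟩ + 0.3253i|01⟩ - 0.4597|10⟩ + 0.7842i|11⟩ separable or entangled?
Entangled

Writing the state as a|00⟩ + b|01⟩ + c|10⟩ + d|11⟩, it is a product state iff ad − bc = 0.
Here (a, b, c, d) = (-0.2606, 0.3253i, -0.4597, 0.7842i): ad − bc = (-0.2606)(0.7842i) − (0.3253i)(-0.4597) = -0.05482i ≠ 0, so the state is entangled.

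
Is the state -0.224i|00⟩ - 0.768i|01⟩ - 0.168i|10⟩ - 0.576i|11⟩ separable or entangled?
Separable

Writing the state as a|00⟩ + b|01⟩ + c|10⟩ + d|11⟩, it is a product state iff ad − bc = 0.
Here (a, b, c, d) = (-0.224i, -0.768i, -0.168i, -0.576i): ad − bc = (-0.224i)(-0.576i) − (-0.768i)(-0.168i) = 0, so the state is separable.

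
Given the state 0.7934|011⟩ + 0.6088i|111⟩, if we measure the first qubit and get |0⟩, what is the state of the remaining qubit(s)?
|11⟩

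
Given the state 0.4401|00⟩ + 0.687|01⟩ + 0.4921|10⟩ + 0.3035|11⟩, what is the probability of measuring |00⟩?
0.1937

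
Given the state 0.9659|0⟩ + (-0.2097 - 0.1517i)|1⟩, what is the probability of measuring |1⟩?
0.06699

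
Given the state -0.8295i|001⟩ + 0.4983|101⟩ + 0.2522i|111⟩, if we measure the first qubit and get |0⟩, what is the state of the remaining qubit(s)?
-i|01⟩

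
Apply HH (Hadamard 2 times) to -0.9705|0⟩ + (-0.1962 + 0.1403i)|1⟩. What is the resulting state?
-0.9705|0⟩ + (-0.1962 + 0.1403i)|1⟩

H² = I, so an even number of Hadamards cancels: H^2 = I and the state is unchanged.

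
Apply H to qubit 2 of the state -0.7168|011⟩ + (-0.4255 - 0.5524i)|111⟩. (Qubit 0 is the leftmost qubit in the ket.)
-0.5069|010⟩ + 0.5069|011⟩ + (-0.3009 - 0.3906i)|110⟩ + (0.3009 + 0.3906i)|111⟩

H on qubit 2 mixes each pair of kets that differ only in qubit 2: amplitudes (a, b) of (|…0…⟩, |…1…⟩) become ((a + b)/√2, (a − b)/√2). Kets absent from the input have amplitude 0.
(|010⟩, |011⟩): (a, b) = (0, -0.7168) → (-0.5069, 0.5069)
(|110⟩, |111⟩): (a, b) = (0, (-0.4255 - 0.5524i)) → ((-0.3009 - 0.3906i), (0.3009 + 0.3906i))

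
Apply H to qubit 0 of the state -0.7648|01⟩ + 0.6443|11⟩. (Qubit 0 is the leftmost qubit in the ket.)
-0.08521|01⟩ - 0.9964|11⟩

H on qubit 0 mixes each pair of kets that differ only in qubit 0: amplitudes (a, b) of (|…0…⟩, |…1…⟩) become ((a + b)/√2, (a − b)/√2). Kets absent from the input have amplitude 0.
(|01⟩, |11⟩): (a, b) = (-0.7648, 0.6443) → (-0.08521, -0.9964)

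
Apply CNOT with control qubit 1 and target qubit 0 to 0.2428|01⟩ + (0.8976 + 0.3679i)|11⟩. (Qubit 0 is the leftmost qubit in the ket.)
(0.8976 + 0.3679i)|01⟩ + 0.2428|11⟩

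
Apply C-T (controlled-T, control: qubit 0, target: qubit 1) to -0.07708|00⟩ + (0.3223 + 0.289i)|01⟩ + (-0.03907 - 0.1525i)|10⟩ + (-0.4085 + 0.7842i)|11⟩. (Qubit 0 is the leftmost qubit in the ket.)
-0.07708|00⟩ + (0.3223 + 0.289i)|01⟩ + (-0.03907 - 0.1525i)|10⟩ + (-0.8434 + 0.2657i)|11⟩

C-T leaves the control-|0⟩ kets |00⟩, |01⟩ unchanged and applies T to qubit 1 on the control-|1⟩ pair (|10⟩, |11⟩).
T = [[1, 0], [0, (1/√2 + (1/√2)i)]].
With a = amp(|10⟩) = (-0.03907 - 0.1525i) and b = amp(|11⟩) = (-0.4085 + 0.7842i):
new amp(|10⟩) = (1)·a = (-0.03907 - 0.1525i)
new amp(|11⟩) = (1/√2 + (1/√2)i)·b = (-0.8434 + 0.2657i)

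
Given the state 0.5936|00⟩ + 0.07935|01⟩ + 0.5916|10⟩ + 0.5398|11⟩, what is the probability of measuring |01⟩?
0.006296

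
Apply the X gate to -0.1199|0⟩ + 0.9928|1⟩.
0.9928|0⟩ - 0.1199|1⟩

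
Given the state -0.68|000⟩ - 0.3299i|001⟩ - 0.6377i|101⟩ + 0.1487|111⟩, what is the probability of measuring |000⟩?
0.4624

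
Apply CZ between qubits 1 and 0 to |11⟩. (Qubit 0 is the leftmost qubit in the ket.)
-|11⟩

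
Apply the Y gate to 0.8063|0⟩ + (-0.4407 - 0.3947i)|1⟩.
(-0.3947 + 0.4407i)|0⟩ + 0.8063i|1⟩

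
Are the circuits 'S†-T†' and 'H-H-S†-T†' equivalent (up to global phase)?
Yes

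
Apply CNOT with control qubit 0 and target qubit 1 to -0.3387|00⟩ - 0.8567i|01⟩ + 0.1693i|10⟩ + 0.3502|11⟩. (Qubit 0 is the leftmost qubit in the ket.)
-0.3387|00⟩ - 0.8567i|01⟩ + 0.3502|10⟩ + 0.1693i|11⟩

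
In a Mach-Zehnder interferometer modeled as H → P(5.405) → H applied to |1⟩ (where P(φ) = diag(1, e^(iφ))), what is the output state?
(0.1807 + 0.3848i)|0⟩ + (0.8193 - 0.3848i)|1⟩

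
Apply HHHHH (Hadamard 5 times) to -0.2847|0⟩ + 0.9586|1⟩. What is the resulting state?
0.4765|0⟩ - 0.8791|1⟩

H² = I, so H^5 = H: a single Hadamard. With (a, b) = (-0.2847, 0.9586), H gives ((a + b)/√2, (a − b)/√2) = (0.4765, -0.8791).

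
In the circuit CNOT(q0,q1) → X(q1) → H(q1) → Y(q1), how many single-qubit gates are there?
3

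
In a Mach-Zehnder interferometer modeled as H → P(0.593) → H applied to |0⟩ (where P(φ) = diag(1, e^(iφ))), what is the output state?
(0.9146 + 0.2794i)|0⟩ + (0.08537 - 0.2794i)|1⟩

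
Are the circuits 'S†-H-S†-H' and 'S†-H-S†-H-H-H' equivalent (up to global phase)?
Yes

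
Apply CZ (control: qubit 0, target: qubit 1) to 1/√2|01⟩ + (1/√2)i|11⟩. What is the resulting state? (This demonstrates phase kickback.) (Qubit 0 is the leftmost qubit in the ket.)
1/√2|01⟩ - (1/√2)i|11⟩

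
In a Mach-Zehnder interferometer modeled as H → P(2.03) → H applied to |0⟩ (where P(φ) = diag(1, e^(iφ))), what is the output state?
(0.2784 + 0.4482i)|0⟩ + (0.7216 - 0.4482i)|1⟩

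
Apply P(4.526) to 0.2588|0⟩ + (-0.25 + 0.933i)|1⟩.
0.2588|0⟩ + (0.9632 + 0.07277i)|1⟩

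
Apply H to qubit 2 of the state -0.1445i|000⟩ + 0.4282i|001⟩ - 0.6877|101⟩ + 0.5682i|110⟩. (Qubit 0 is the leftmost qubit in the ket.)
0.2006i|000⟩ - 0.405i|001⟩ - 0.4863|100⟩ + 0.4863|101⟩ + 0.4018i|110⟩ + 0.4018i|111⟩

H on qubit 2 mixes each pair of kets that differ only in qubit 2: amplitudes (a, b) of (|…0…⟩, |…1…⟩) become ((a + b)/√2, (a − b)/√2). Kets absent from the input have amplitude 0.
(|000⟩, |001⟩): (a, b) = (-0.1445i, 0.4282i) → (0.2006i, -0.405i)
(|100⟩, |101⟩): (a, b) = (0, -0.6877) → (-0.4863, 0.4863)
(|110⟩, |111⟩): (a, b) = (0.5682i, 0) → (0.4018i, 0.4018i)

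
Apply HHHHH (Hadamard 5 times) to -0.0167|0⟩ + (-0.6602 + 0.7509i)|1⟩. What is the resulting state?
(-0.4786 + 0.531i)|0⟩ + (0.455 - 0.531i)|1⟩

H² = I, so H^5 = H: a single Hadamard. With (a, b) = (-0.0167, (-0.6602 + 0.7509i)), H gives ((a + b)/√2, (a − b)/√2) = ((-0.4786 + 0.531i), (0.455 - 0.531i)).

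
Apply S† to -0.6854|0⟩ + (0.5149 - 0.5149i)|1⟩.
-0.6854|0⟩ + (-0.5149 - 0.5149i)|1⟩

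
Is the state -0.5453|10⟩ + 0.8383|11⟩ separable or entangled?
Separable

Writing the state as a|00⟩ + b|01⟩ + c|10⟩ + d|11⟩, it is a product state iff ad − bc = 0.
Here (a, b, c, d) = (0, 0, -0.5453, 0.8383): ad − bc = (0)(0.8383) − (0)(-0.5453) = 0, so the state is separable.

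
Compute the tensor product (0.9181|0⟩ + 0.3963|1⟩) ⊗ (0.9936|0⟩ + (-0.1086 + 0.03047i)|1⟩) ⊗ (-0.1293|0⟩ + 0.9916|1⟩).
-0.118|000⟩ + 0.9046|001⟩ + (0.01289 - 0.003617i)|010⟩ + (-0.09887 + 0.02774i)|011⟩ - 0.05091|100⟩ + 0.3905|101⟩ + (0.005565 - 0.001561i)|110⟩ + (-0.04268 + 0.01197i)|111⟩

amp(|b₁b₂…⟩) = product of the factor amplitudes for bits b₁, b₂, …; only kets whose every factor amplitude is nonzero survive.
|000⟩: (0.9181)(0.9936)(-0.1293) = -0.118
|001⟩: (0.9181)(0.9936)(0.9916) = 0.9046
|010⟩: (0.9181)(-0.1086 + 0.03047i)(-0.1293) = (0.01289 - 0.003617i)
|011⟩: (0.9181)(-0.1086 + 0.03047i)(0.9916) = (-0.09887 + 0.02774i)
|100⟩: (0.3963)(0.9936)(-0.1293) = -0.05091
|101⟩: (0.3963)(0.9936)(0.9916) = 0.3905
|110⟩: (0.3963)(-0.1086 + 0.03047i)(-0.1293) = (0.005565 - 0.001561i)
|111⟩: (0.3963)(-0.1086 + 0.03047i)(0.9916) = (-0.04268 + 0.01197i)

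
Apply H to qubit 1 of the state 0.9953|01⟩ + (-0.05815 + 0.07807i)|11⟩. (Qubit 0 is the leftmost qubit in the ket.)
0.7038|00⟩ - 0.7038|01⟩ + (-0.04112 + 0.0552i)|10⟩ + (0.04112 - 0.0552i)|11⟩

H on qubit 1 mixes each pair of kets that differ only in qubit 1: amplitudes (a, b) of (|…0…⟩, |…1…⟩) become ((a + b)/√2, (a − b)/√2). Kets absent from the input have amplitude 0.
(|00⟩, |01⟩): (a, b) = (0, 0.9953) → (0.7038, -0.7038)
(|10⟩, |11⟩): (a, b) = (0, (-0.05815 + 0.07807i)) → ((-0.04112 + 0.0552i), (0.04112 - 0.0552i))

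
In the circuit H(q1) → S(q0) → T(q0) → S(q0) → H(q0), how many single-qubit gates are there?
5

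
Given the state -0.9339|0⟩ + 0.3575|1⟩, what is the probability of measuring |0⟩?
0.8722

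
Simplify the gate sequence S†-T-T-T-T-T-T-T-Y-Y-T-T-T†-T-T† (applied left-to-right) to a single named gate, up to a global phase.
S†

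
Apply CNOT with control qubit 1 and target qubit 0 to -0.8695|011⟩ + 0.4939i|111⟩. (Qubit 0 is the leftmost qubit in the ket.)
0.4939i|011⟩ - 0.8695|111⟩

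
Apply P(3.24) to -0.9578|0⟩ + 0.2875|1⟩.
-0.9578|0⟩ + (-0.2861 - 0.02825i)|1⟩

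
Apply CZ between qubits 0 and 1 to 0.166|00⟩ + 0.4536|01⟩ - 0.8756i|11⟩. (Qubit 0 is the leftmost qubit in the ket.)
0.166|00⟩ + 0.4536|01⟩ + 0.8756i|11⟩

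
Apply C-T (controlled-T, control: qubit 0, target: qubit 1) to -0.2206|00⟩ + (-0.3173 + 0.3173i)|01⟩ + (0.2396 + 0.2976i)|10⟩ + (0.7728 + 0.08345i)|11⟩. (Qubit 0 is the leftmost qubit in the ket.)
-0.2206|00⟩ + (-0.3173 + 0.3173i)|01⟩ + (0.2396 + 0.2976i)|10⟩ + (0.4874 + 0.6055i)|11⟩

C-T leaves the control-|0⟩ kets |00⟩, |01⟩ unchanged and applies T to qubit 1 on the control-|1⟩ pair (|10⟩, |11⟩).
T = [[1, 0], [0, (1/√2 + (1/√2)i)]].
With a = amp(|10⟩) = (0.2396 + 0.2976i) and b = amp(|11⟩) = (0.7728 + 0.08345i):
new amp(|10⟩) = (1)·a = (0.2396 + 0.2976i)
new amp(|11⟩) = (1/√2 + (1/√2)i)·b = (0.4874 + 0.6055i)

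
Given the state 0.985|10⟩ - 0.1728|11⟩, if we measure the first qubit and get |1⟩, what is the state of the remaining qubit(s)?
0.985|0⟩ - 0.1728|1⟩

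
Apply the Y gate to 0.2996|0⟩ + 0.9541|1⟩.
-0.9541i|0⟩ + 0.2996i|1⟩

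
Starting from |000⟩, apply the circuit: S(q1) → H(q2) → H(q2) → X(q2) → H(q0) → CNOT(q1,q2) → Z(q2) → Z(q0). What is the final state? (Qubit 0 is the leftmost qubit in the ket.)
-1/√2|001⟩ + 1/√2|101⟩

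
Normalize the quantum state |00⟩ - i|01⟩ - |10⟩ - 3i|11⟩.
0.2887|00⟩ - 0.2887i|01⟩ - 0.2887|10⟩ - 0.866i|11⟩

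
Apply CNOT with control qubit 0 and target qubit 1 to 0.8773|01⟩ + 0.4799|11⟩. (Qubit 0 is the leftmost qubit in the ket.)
0.8773|01⟩ + 0.4799|10⟩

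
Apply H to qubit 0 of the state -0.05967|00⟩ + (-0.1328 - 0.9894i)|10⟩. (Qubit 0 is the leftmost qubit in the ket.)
(-0.1361 - 0.6996i)|00⟩ + (0.05171 + 0.6996i)|10⟩

H on qubit 0 mixes each pair of kets that differ only in qubit 0: amplitudes (a, b) of (|…0…⟩, |…1…⟩) become ((a + b)/√2, (a − b)/√2). Kets absent from the input have amplitude 0.
(|00⟩, |10⟩): (a, b) = (-0.05967, (-0.1328 - 0.9894i)) → ((-0.1361 - 0.6996i), (0.05171 + 0.6996i))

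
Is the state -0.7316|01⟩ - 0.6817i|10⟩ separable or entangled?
Entangled

Writing the state as a|00⟩ + b|01⟩ + c|10⟩ + d|11⟩, it is a product state iff ad − bc = 0.
Here (a, b, c, d) = (0, -0.7316, -0.6817i, 0): ad − bc = (0)(0) − (-0.7316)(-0.6817i) = -0.4987i ≠ 0, so the state is entangled.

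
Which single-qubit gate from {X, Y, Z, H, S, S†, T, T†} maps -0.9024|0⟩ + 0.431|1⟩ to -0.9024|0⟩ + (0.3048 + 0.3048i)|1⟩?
T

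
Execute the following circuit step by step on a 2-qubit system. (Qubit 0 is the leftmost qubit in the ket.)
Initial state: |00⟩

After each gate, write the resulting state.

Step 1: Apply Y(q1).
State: i|01⟩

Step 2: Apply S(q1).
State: -|01⟩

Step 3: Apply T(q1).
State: (-1/√2 - (1/√2)i)|01⟩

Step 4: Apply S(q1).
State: (1/√2 - (1/√2)i)|01⟩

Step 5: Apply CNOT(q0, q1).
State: (1/√2 - (1/√2)i)|01⟩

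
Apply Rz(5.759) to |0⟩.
(-0.9658 - 0.2591i)|0⟩

Rz(5.759) = [[e^(−iθ/2), 0], [0, e^(iθ/2)]] with e^(±iθ/2) = cos(θ/2) ± i·sin(θ/2); θ = 5.759, cos(θ/2) ≈ -0.96585, sin(θ/2) ≈ 0.259102.
With a = amp(|0⟩) = 1 and b = amp(|1⟩) = 0:
new amp(|0⟩) = (-0.96585 - 0.259102i)·a = (-0.9658 - 0.2591i)
new amp(|1⟩) = (-0.96585 + 0.259102i)·b = 0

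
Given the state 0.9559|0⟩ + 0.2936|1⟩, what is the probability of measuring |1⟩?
0.0862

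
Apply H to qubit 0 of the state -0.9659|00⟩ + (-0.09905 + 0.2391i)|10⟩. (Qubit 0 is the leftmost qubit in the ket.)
(-0.753 + 0.1691i)|00⟩ + (-0.613 - 0.1691i)|10⟩

H on qubit 0 mixes each pair of kets that differ only in qubit 0: amplitudes (a, b) of (|…0…⟩, |…1…⟩) become ((a + b)/√2, (a − b)/√2). Kets absent from the input have amplitude 0.
(|00⟩, |10⟩): (a, b) = (-0.9659, (-0.09905 + 0.2391i)) → ((-0.753 + 0.1691i), (-0.613 - 0.1691i))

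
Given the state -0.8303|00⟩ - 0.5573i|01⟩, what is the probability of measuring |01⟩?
0.3106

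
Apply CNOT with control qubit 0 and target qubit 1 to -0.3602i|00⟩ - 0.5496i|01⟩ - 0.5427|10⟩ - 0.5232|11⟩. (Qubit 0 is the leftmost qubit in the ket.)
-0.3602i|00⟩ - 0.5496i|01⟩ - 0.5232|10⟩ - 0.5427|11⟩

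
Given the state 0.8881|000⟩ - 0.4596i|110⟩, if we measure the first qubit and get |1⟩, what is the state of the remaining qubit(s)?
-i|10⟩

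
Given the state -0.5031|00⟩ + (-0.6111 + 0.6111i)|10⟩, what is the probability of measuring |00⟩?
0.2531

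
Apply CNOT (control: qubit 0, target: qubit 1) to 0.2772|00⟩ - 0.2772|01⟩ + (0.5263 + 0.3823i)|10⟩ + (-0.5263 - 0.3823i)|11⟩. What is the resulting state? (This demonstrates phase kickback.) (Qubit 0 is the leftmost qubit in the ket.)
0.2772|00⟩ - 0.2772|01⟩ + (-0.5263 - 0.3823i)|10⟩ + (0.5263 + 0.3823i)|11⟩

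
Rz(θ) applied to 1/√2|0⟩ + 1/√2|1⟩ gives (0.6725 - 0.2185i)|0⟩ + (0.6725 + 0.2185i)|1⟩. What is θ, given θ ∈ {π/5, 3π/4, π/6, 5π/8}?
π/5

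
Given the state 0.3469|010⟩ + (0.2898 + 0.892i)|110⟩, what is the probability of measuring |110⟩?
0.8796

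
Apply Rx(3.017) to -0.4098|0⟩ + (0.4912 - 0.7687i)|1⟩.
(-0.7927 - 0.4902i)|0⟩ + (0.03058 + 0.3611i)|1⟩

Rx(3.017) = [[cos(θ/2), −i·sin(θ/2)], [−i·sin(θ/2), cos(θ/2)]]; θ = 3.017, cos(θ/2) ≈ 0.062256, sin(θ/2) ≈ 0.99806.
With a = amp(|0⟩) = -0.4098 and b = amp(|1⟩) = (0.4912 - 0.7687i):
new amp(|0⟩) = (0.062256)·a + (-0.99806i)·b = (-0.7927 - 0.4902i)
new amp(|1⟩) = (-0.99806i)·a + (0.062256)·b = (0.03058 + 0.3611i)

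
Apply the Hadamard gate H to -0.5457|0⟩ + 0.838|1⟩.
0.2067|0⟩ - 0.9784|1⟩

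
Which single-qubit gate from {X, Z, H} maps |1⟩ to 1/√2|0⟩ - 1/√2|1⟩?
H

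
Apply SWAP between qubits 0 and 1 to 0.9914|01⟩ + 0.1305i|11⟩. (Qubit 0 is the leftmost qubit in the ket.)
0.9914|10⟩ + 0.1305i|11⟩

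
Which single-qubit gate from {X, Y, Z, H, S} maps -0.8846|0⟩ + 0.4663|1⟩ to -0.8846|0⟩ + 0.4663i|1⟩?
S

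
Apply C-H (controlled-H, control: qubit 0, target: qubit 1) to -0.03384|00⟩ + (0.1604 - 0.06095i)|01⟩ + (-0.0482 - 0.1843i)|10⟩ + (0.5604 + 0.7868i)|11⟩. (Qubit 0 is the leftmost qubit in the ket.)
-0.03384|00⟩ + (0.1604 - 0.06095i)|01⟩ + (0.3622 + 0.426i)|10⟩ + (-0.4303 - 0.6867i)|11⟩

C-H leaves the control-|0⟩ kets |00⟩, |01⟩ unchanged and applies H to qubit 1 on the control-|1⟩ pair (|10⟩, |11⟩).
H = [[1/√2, 1/√2], [1/√2, -1/√2]].
With a = amp(|10⟩) = (-0.0482 - 0.1843i) and b = amp(|11⟩) = (0.5604 + 0.7868i):
new amp(|10⟩) = (1/√2)·a + (1/√2)·b = (0.3622 + 0.426i)
new amp(|11⟩) = (1/√2)·a + (-1/√2)·b = (-0.4303 - 0.6867i)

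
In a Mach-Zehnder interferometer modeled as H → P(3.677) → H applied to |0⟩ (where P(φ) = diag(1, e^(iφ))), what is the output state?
(0.06997 - 0.2551i)|0⟩ + (0.93 + 0.2551i)|1⟩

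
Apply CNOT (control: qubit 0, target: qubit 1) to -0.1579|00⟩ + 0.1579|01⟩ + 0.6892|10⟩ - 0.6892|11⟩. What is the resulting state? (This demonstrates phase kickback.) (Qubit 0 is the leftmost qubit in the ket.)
-0.1579|00⟩ + 0.1579|01⟩ - 0.6892|10⟩ + 0.6892|11⟩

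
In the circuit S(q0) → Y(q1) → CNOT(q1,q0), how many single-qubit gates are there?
2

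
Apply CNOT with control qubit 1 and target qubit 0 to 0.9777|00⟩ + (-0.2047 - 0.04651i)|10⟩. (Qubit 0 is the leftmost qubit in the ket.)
0.9777|00⟩ + (-0.2047 - 0.04651i)|10⟩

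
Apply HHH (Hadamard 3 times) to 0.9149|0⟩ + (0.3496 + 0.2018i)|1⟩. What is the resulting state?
(0.8941 + 0.1427i)|0⟩ + (0.3997 - 0.1427i)|1⟩

H² = I, so H^3 = H: a single Hadamard. With (a, b) = (0.9149, (0.3496 + 0.2018i)), H gives ((a + b)/√2, (a − b)/√2) = ((0.8941 + 0.1427i), (0.3997 - 0.1427i)).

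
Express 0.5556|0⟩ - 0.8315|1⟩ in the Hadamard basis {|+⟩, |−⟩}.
-0.1951|+⟩ + 0.9808|−⟩

With |ψ⟩ = α|0⟩ + β|1⟩, the Hadamard-basis coefficients are ⟨+|ψ⟩ = (α + β)/√2 and ⟨−|ψ⟩ = (α − β)/√2.
Here α = 0.5556, β = -0.8315: (α + β)/√2 = -0.1951, (α − β)/√2 = 0.9808.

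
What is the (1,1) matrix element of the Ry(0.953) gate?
0.8886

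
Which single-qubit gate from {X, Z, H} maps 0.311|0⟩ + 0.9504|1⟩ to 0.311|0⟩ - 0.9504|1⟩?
Z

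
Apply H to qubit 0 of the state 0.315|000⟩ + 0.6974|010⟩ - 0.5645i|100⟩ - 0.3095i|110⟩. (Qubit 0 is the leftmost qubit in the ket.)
(0.2227 - 0.3992i)|000⟩ + (0.4931 - 0.2188i)|010⟩ + (0.2227 + 0.3992i)|100⟩ + (0.4931 + 0.2188i)|110⟩

H on qubit 0 mixes each pair of kets that differ only in qubit 0: amplitudes (a, b) of (|…0…⟩, |…1…⟩) become ((a + b)/√2, (a − b)/√2). Kets absent from the input have amplitude 0.
(|000⟩, |100⟩): (a, b) = (0.315, -0.5645i) → ((0.2227 - 0.3992i), (0.2227 + 0.3992i))
(|010⟩, |110⟩): (a, b) = (0.6974, -0.3095i) → ((0.4931 - 0.2188i), (0.4931 + 0.2188i))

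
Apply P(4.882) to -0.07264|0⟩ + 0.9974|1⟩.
-0.07264|0⟩ + (0.1684 - 0.9831i)|1⟩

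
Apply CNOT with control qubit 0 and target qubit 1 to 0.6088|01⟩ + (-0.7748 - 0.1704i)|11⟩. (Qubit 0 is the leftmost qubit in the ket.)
0.6088|01⟩ + (-0.7748 - 0.1704i)|10⟩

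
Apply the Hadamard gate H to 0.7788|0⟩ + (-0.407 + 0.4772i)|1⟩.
(0.2629 + 0.3374i)|0⟩ + (0.8385 - 0.3374i)|1⟩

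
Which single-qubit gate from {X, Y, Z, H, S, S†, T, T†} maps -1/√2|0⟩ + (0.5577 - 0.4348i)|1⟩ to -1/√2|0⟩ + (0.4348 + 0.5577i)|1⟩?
S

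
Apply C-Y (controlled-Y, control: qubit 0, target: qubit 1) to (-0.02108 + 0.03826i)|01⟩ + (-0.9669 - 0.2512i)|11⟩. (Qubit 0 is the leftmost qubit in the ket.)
(-0.02108 + 0.03826i)|01⟩ + (-0.2512 + 0.9669i)|10⟩

C-Y leaves the control-|0⟩ kets |00⟩, |01⟩ unchanged and applies Y to qubit 1 on the control-|1⟩ pair (|10⟩, |11⟩).
Y = [[0, -i], [i, 0]].
With a = amp(|10⟩) = 0 and b = amp(|11⟩) = (-0.9669 - 0.2512i):
new amp(|10⟩) = (-i)·b = (-0.2512 + 0.9669i)
new amp(|11⟩) = (i)·a = 0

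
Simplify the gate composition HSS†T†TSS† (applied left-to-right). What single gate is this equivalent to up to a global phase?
H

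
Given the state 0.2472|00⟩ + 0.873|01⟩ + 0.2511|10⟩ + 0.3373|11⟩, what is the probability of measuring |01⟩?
0.7621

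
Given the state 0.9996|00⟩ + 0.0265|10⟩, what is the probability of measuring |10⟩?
0.0007023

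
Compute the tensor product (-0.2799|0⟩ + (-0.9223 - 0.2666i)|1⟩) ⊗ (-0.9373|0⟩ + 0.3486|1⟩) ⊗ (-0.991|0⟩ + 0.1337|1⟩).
-0.26|000⟩ + 0.03508|001⟩ + 0.09669|010⟩ - 0.01305|011⟩ + (-0.8567 - 0.2476i)|100⟩ + (0.1156 + 0.03341i)|101⟩ + (0.3186 + 0.0921i)|110⟩ + (-0.04299 - 0.01243i)|111⟩

amp(|b₁b₂…⟩) = product of the factor amplitudes for bits b₁, b₂, …; only kets whose every factor amplitude is nonzero survive.
|000⟩: (-0.2799)(-0.9373)(-0.991) = -0.26
|001⟩: (-0.2799)(-0.9373)(0.1337) = 0.03508
|010⟩: (-0.2799)(0.3486)(-0.991) = 0.09669
|011⟩: (-0.2799)(0.3486)(0.1337) = -0.01305
|100⟩: (-0.9223 - 0.2666i)(-0.9373)(-0.991) = (-0.8567 - 0.2476i)
|101⟩: (-0.9223 - 0.2666i)(-0.9373)(0.1337) = (0.1156 + 0.03341i)
|110⟩: (-0.9223 - 0.2666i)(0.3486)(-0.991) = (0.3186 + 0.0921i)
|111⟩: (-0.9223 - 0.2666i)(0.3486)(0.1337) = (-0.04299 - 0.01243i)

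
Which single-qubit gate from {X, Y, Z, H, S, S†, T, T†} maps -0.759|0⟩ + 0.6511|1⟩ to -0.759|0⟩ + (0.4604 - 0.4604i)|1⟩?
T†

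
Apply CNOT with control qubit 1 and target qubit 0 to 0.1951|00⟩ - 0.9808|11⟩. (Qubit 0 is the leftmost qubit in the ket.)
0.1951|00⟩ - 0.9808|01⟩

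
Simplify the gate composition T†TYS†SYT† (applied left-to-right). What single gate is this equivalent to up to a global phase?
T†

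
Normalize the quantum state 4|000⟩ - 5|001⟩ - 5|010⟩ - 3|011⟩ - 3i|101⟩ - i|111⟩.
0.4339|000⟩ - 0.5423|001⟩ - 0.5423|010⟩ - 0.3254|011⟩ - 0.3254i|101⟩ - 0.1085i|111⟩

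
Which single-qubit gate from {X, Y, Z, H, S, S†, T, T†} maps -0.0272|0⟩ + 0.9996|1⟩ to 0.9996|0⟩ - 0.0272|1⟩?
X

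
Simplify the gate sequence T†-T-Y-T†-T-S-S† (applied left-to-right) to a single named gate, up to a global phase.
Y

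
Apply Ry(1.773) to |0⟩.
0.6321|0⟩ + 0.7749|1⟩

Ry(1.773) = [[cos(θ/2), −sin(θ/2)], [sin(θ/2), cos(θ/2)]]; θ = 1.773, cos(θ/2) ≈ 0.632128, sin(θ/2) ≈ 0.774864.
With a = amp(|0⟩) = 1 and b = amp(|1⟩) = 0:
new amp(|0⟩) = (0.632128)·a + (-0.774864)·b = 0.6321
new amp(|1⟩) = (0.774864)·a + (0.632128)·b = 0.7749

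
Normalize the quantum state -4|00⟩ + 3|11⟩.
-0.8|00⟩ + 0.6|11⟩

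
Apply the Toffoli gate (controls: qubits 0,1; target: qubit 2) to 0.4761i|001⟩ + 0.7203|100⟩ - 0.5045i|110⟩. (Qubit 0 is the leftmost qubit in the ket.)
0.4761i|001⟩ + 0.7203|100⟩ - 0.5045i|111⟩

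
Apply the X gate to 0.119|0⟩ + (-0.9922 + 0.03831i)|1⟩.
(-0.9922 + 0.03831i)|0⟩ + 0.119|1⟩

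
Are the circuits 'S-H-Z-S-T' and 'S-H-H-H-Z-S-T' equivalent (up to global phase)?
Yes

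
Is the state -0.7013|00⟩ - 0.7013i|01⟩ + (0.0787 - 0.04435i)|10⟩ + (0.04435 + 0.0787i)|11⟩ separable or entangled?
Separable

Writing the state as a|00⟩ + b|01⟩ + c|10⟩ + d|11⟩, it is a product state iff ad − bc = 0.
Here (a, b, c, d) = (-0.7013, -0.7013i, (0.0787 - 0.04435i), (0.04435 + 0.0787i)): ad − bc = (-0.7013)(0.04435 + 0.0787i) − (-0.7013i)(0.0787 - 0.04435i) = 0, so the state is separable.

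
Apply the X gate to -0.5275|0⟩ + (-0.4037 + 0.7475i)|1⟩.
(-0.4037 + 0.7475i)|0⟩ - 0.5275|1⟩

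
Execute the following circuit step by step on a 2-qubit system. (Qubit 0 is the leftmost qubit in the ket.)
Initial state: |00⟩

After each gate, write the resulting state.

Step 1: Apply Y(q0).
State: i|10⟩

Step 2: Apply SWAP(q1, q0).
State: i|01⟩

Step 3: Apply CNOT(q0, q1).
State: i|01⟩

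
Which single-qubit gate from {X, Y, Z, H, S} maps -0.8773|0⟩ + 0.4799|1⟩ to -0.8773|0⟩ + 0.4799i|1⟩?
S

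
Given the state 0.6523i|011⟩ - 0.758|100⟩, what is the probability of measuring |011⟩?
0.4255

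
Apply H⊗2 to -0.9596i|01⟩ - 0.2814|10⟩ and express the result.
(-0.1407 - 0.4798i)|00⟩ + (-0.1407 + 0.4798i)|01⟩ + (0.1407 - 0.4798i)|10⟩ + (0.1407 + 0.4798i)|11⟩

H⊗2 gives amp(|y⟩) = (1/2) Σ_x (−1)^(x·y) amp(|x⟩), where x·y is the number of positions in which both x and y have a 1.
|00⟩: (-0.9596i - 0.2814)/2 = (-0.1407 - 0.4798i)
|01⟩: (0.9596i - 0.2814)/2 = (-0.1407 + 0.4798i)
|10⟩: (-0.9596i + 0.2814)/2 = (0.1407 - 0.4798i)
|11⟩: (0.9596i + 0.2814)/2 = (0.1407 + 0.4798i)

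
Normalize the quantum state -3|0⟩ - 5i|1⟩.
-0.5145|0⟩ - 0.8575i|1⟩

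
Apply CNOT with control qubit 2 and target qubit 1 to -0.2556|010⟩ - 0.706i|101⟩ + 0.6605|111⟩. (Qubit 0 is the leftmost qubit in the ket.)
-0.2556|010⟩ + 0.6605|101⟩ - 0.706i|111⟩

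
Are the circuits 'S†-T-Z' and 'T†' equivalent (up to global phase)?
No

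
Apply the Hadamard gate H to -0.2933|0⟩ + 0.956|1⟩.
0.4686|0⟩ - 0.8834|1⟩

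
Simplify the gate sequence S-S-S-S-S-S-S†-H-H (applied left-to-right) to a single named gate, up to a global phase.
S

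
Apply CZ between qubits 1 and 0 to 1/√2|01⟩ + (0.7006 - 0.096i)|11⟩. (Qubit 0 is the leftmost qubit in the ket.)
1/√2|01⟩ + (-0.7006 + 0.096i)|11⟩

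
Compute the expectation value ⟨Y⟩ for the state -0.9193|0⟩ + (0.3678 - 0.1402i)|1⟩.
0.2578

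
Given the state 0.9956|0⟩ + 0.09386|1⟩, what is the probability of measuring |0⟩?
0.9912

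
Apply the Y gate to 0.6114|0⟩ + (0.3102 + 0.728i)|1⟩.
(0.728 - 0.3102i)|0⟩ + 0.6114i|1⟩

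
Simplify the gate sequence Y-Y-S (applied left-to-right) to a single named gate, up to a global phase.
S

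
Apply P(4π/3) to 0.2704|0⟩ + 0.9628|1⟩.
0.2704|0⟩ + (-0.4814 - 0.8338i)|1⟩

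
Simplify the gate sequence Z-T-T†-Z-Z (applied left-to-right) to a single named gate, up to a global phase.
Z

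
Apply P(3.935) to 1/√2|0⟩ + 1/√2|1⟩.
1/√2|0⟩ + (-0.496 - 0.504i)|1⟩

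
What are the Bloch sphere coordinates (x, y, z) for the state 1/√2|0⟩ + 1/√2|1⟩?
(1, 0, 0)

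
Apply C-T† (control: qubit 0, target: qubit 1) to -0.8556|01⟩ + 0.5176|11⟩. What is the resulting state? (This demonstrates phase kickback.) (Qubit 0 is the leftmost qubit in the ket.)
-0.8556|01⟩ + (0.366 - 0.366i)|11⟩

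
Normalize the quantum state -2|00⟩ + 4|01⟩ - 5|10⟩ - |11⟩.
-0.2949|00⟩ + 0.5898|01⟩ - 0.7372|10⟩ - 0.1474|11⟩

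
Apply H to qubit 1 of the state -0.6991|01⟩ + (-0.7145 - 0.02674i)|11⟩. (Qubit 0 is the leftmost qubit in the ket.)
-0.4943|00⟩ + 0.4943|01⟩ + (-0.5052 - 0.01891i)|10⟩ + (0.5052 + 0.01891i)|11⟩

H on qubit 1 mixes each pair of kets that differ only in qubit 1: amplitudes (a, b) of (|…0…⟩, |…1…⟩) become ((a + b)/√2, (a − b)/√2). Kets absent from the input have amplitude 0.
(|00⟩, |01⟩): (a, b) = (0, -0.6991) → (-0.4943, 0.4943)
(|10⟩, |11⟩): (a, b) = (0, (-0.7145 - 0.02674i)) → ((-0.5052 - 0.01891i), (0.5052 + 0.01891i))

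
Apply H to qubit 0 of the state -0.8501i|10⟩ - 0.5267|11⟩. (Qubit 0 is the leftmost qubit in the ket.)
-0.6011i|00⟩ - 0.3724|01⟩ + 0.6011i|10⟩ + 0.3724|11⟩

H on qubit 0 mixes each pair of kets that differ only in qubit 0: amplitudes (a, b) of (|…0…⟩, |…1…⟩) become ((a + b)/√2, (a − b)/√2). Kets absent from the input have amplitude 0.
(|00⟩, |10⟩): (a, b) = (0, -0.8501i) → (-0.6011i, 0.6011i)
(|01⟩, |11⟩): (a, b) = (0, -0.5267) → (-0.3724, 0.3724)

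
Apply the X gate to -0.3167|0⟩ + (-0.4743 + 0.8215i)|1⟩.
(-0.4743 + 0.8215i)|0⟩ - 0.3167|1⟩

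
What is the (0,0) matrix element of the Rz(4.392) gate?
(-0.5853 - 0.8108i)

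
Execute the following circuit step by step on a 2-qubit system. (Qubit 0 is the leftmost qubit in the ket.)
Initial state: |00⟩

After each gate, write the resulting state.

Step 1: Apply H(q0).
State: 1/√2|00⟩ + 1/√2|10⟩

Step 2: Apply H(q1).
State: 1/2|00⟩ + 1/2|01⟩ + 1/2|10⟩ + 1/2|11⟩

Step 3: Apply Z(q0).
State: 1/2|00⟩ + 1/2|01⟩ - 1/2|10⟩ - 1/2|11⟩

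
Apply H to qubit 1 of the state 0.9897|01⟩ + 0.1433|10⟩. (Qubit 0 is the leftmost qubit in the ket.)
0.6998|00⟩ - 0.6998|01⟩ + 0.1013|10⟩ + 0.1013|11⟩

H on qubit 1 mixes each pair of kets that differ only in qubit 1: amplitudes (a, b) of (|…0…⟩, |…1…⟩) become ((a + b)/√2, (a − b)/√2). Kets absent from the input have amplitude 0.
(|00⟩, |01⟩): (a, b) = (0, 0.9897) → (0.6998, -0.6998)
(|10⟩, |11⟩): (a, b) = (0.1433, 0) → (0.1013, 0.1013)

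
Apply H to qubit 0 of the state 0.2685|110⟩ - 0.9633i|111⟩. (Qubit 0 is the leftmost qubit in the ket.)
0.1899|010⟩ - 0.6812i|011⟩ - 0.1899|110⟩ + 0.6812i|111⟩

H on qubit 0 mixes each pair of kets that differ only in qubit 0: amplitudes (a, b) of (|…0…⟩, |…1…⟩) become ((a + b)/√2, (a − b)/√2). Kets absent from the input have amplitude 0.
(|010⟩, |110⟩): (a, b) = (0, 0.2685) → (0.1899, -0.1899)
(|011⟩, |111⟩): (a, b) = (0, -0.9633i) → (-0.6812i, 0.6812i)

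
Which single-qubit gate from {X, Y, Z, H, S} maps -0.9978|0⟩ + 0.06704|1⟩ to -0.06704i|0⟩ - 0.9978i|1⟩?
Y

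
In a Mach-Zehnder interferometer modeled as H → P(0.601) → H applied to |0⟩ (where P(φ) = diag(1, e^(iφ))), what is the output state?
(0.9124 + 0.2827i)|0⟩ + (0.08761 - 0.2827i)|1⟩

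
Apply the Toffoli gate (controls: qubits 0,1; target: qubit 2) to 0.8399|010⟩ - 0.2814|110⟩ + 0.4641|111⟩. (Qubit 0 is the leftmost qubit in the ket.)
0.8399|010⟩ + 0.4641|110⟩ - 0.2814|111⟩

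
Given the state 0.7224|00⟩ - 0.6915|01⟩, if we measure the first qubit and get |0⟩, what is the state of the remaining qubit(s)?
0.7224|0⟩ - 0.6915|1⟩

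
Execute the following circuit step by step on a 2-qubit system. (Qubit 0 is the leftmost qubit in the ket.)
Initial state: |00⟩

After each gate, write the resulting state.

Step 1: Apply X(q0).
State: |10⟩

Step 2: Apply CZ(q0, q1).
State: |10⟩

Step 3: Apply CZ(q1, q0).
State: |10⟩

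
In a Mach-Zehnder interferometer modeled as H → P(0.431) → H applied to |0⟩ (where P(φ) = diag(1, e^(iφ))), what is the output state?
(0.9543 + 0.2089i)|0⟩ + (0.04573 - 0.2089i)|1⟩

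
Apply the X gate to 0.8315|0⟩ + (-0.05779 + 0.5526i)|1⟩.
(-0.05779 + 0.5526i)|0⟩ + 0.8315|1⟩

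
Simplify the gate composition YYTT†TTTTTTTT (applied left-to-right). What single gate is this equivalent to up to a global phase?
I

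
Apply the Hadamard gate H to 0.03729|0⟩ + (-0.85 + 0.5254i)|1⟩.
(-0.5747 + 0.3715i)|0⟩ + (0.6274 - 0.3715i)|1⟩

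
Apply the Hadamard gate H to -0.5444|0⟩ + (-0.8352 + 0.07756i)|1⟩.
(-0.9755 + 0.05484i)|0⟩ + (0.2056 - 0.05484i)|1⟩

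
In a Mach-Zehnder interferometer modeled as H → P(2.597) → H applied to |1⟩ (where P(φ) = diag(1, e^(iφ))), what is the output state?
(0.9277 - 0.259i)|0⟩ + (0.07233 + 0.259i)|1⟩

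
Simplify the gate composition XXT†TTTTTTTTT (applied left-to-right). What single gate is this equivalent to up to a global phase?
I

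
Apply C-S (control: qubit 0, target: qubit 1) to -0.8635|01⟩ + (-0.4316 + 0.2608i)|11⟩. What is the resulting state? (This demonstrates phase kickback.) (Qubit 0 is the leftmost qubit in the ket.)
-0.8635|01⟩ + (-0.2608 - 0.4316i)|11⟩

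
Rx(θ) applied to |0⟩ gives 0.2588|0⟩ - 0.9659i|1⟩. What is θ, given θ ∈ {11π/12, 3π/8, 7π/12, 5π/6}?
5π/6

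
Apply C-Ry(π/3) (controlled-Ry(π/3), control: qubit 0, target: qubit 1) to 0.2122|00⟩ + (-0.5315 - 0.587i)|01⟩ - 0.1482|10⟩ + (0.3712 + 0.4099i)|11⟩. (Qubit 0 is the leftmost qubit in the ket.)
0.2122|00⟩ + (-0.5315 - 0.587i)|01⟩ + (-0.3139 - 0.205i)|10⟩ + (0.2474 + 0.355i)|11⟩

C-Ry(π/3) leaves the control-|0⟩ kets |00⟩, |01⟩ unchanged and applies Ry(π/3) to qubit 1 on the control-|1⟩ pair (|10⟩, |11⟩).
Ry(π/3) = [[cos(θ/2), −sin(θ/2)], [sin(θ/2), cos(θ/2)]]; θ = π/3, cos(θ/2) ≈ 0.866025, sin(θ/2) ≈ 0.5.
With a = amp(|10⟩) = -0.1482 and b = amp(|11⟩) = (0.3712 + 0.4099i):
new amp(|10⟩) = (0.866025)·a + (-0.5)·b = (-0.3139 - 0.205i)
new amp(|11⟩) = (0.5)·a + (0.866025)·b = (0.2474 + 0.355i)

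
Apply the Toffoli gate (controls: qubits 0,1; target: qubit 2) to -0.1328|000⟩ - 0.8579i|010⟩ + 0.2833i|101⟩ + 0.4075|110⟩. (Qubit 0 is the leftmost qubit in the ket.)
-0.1328|000⟩ - 0.8579i|010⟩ + 0.2833i|101⟩ + 0.4075|111⟩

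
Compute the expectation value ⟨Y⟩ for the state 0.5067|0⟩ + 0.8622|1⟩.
0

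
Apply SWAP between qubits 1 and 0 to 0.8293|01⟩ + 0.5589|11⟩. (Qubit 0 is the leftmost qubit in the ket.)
0.8293|10⟩ + 0.5589|11⟩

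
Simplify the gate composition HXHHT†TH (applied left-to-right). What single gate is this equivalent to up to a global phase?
Z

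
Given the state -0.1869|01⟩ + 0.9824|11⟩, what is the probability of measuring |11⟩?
0.9651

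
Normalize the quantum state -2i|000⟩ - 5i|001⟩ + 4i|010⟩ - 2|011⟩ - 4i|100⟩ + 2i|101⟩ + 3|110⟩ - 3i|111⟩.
-0.2144i|000⟩ - 0.5361i|001⟩ + 0.4288i|010⟩ - 0.2144|011⟩ - 0.4288i|100⟩ + 0.2144i|101⟩ + 0.3216|110⟩ - 0.3216i|111⟩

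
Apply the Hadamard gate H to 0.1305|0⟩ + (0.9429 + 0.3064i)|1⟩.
(0.759 + 0.2167i)|0⟩ + (-0.5745 - 0.2167i)|1⟩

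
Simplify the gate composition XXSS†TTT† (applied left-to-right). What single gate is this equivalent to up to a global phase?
T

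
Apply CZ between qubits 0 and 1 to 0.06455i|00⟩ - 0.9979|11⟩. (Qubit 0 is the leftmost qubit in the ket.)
0.06455i|00⟩ + 0.9979|11⟩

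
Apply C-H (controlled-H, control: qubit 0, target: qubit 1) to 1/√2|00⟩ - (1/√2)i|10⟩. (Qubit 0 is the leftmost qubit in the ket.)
1/√2|00⟩ - (1/2)i|10⟩ - (1/2)i|11⟩

C-H leaves the control-|0⟩ kets |00⟩, |01⟩ unchanged and applies H to qubit 1 on the control-|1⟩ pair (|10⟩, |11⟩).
H = [[1/√2, 1/√2], [1/√2, -1/√2]].
With a = amp(|10⟩) = -(1/√2)i and b = amp(|11⟩) = 0:
new amp(|10⟩) = (1/√2)·a + (1/√2)·b = -(1/2)i
new amp(|11⟩) = (1/√2)·a + (-1/√2)·b = -(1/2)i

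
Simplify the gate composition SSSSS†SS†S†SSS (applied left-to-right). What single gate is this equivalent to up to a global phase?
S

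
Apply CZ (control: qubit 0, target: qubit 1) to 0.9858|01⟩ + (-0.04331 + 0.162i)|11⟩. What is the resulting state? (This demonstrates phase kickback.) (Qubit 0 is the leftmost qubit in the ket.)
0.9858|01⟩ + (0.04331 - 0.162i)|11⟩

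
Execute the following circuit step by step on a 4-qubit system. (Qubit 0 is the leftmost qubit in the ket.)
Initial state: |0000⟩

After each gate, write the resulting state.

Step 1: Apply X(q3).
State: |0001⟩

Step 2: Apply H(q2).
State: 1/√2|0001⟩ + 1/√2|0011⟩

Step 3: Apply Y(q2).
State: -(1/√2)i|0001⟩ + (1/√2)i|0011⟩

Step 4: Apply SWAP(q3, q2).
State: -(1/√2)i|0010⟩ + (1/√2)i|0011⟩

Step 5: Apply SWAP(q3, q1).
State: -(1/√2)i|0010⟩ + (1/√2)i|0110⟩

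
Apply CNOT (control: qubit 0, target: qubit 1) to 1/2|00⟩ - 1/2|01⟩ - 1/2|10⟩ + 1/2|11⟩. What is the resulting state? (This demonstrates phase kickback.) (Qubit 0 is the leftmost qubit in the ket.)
1/2|00⟩ - 1/2|01⟩ + 1/2|10⟩ - 1/2|11⟩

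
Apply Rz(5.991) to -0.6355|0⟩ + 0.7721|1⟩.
(0.6287 + 0.09251i)|0⟩ + (-0.7639 + 0.1124i)|1⟩

Rz(5.991) = [[e^(−iθ/2), 0], [0, e^(iθ/2)]] with e^(±iθ/2) = cos(θ/2) ± i·sin(θ/2); θ = 5.991, cos(θ/2) ≈ -0.989347, sin(θ/2) ≈ 0.145574.
With a = amp(|0⟩) = -0.6355 and b = amp(|1⟩) = 0.7721:
new amp(|0⟩) = (-0.989347 - 0.145574i)·a = (0.6287 + 0.09251i)
new amp(|1⟩) = (-0.989347 + 0.145574i)·b = (-0.7639 + 0.1124i)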